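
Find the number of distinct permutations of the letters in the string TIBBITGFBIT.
11! / (3! × 3! × 3! × 1! × 1!) = 184800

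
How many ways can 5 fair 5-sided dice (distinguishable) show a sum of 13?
Coefficient of x^13 in (x + x² + ... + x^5)^5. By inclusion-exclusion on dice exceeding 5: Σ_j (-1)^j C(5,j)·C(13-1-5j, 4) = C(5,0)·C(12,4) - C(5,1)·C(7,4) = 1·495 - 5·35 = 320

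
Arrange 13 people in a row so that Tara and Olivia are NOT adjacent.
Total - adjacent = 13! - (13-1)!×2 = 6227020800 - 958003200 = 5269017600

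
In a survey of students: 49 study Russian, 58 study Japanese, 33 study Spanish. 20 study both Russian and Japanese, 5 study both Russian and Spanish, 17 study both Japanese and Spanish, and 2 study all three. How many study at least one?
|A∪B∪C| = 49+58+33-20-5-17+2 = 100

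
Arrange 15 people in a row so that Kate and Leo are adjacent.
Treat as block: (15-1)! × 2! = 87178291200 × 2 = 174356582400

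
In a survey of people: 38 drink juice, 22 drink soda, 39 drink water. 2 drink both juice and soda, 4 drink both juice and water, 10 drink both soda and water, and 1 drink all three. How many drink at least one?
|A∪B∪C| = 38+22+39-2-4-10+1 = 84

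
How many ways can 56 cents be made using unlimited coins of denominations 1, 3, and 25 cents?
Coefficient of x^56 in 1/(1-x^1) · 1/(1-x^3) · 1/(1-x^25). Case on j = number of 25-cent coins (j = 0..2); remainder r = 56 - 25j is made from {1,3} in ⌊r/3⌋+1 ways. r = 56, 31, 6 → 19 + 11 + 3 = 33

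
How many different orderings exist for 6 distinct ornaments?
6! = 720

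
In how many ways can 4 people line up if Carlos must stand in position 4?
Fix one position: (4-1)! = 6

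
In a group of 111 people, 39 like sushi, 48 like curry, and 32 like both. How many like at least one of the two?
|A∪B| = |A| + |B| - |A∩B| = 39 + 48 - 32 = 55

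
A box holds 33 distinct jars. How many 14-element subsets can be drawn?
C(33,14) = 33!/(14!×19!) = 818809200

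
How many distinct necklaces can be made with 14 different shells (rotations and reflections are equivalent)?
(14-1)!/2 = 6227020800/2 = 3113510400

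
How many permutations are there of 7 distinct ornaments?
7! = 5040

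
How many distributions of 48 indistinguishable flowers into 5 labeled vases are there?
C(48+5-1, 5-1) = C(52, 4) = 270725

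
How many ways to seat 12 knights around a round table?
Circular: fix one position, arrange the rest. (12-1)! = 39916800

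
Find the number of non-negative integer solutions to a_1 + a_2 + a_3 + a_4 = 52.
C(52+4-1, 4-1) = C(55, 3) = 26235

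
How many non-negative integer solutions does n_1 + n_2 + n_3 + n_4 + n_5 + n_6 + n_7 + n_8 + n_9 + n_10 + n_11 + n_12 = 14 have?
C(14+12-1, 12-1) = C(25, 11) = 4457400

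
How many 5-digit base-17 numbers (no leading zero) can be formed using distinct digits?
First digit: 16 choices (nonzero). Then descending: 16 × 16 × 15 × 14 × 13 = 698880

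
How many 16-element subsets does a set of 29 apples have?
C(29,16) = 29!/(16!×13!) = 67863915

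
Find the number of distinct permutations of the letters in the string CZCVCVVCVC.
10! / (1! × 5! × 4!) = 1260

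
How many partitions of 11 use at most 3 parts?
By conjugation, equals partitions of 11 into parts ≤ 3. Let r_j(i) = number of partitions of i into parts ≤ j, for i = 0..11. r_1(i) = 1 for all i; r_j(i) = r_{j-1}(i) + r_j(i-j). Rows j = 2..3: ≤2: 1 1 2 2 3 3 4 4 5 5 6 6; ≤3: 1 1 2 3 4 5 7 8 10 12 14 16. r_3(11) = 16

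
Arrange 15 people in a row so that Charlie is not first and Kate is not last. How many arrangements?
By inclusion-exclusion: 15! - 2×(15-1)! + (15-2)! = 1307674368000 - 174356582400 + 6227020800 = 1139544806400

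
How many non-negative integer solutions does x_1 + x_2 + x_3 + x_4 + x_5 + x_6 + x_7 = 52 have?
C(52+7-1, 7-1) = C(58, 6) = 40475358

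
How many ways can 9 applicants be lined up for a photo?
9! = 362880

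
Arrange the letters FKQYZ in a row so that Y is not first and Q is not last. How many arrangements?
By inclusion-exclusion: 5! - 2×(5-1)! + (5-2)! = 120 - 48 + 6 = 78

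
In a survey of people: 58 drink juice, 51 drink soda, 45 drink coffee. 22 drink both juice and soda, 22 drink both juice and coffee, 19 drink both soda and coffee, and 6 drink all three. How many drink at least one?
|A∪B∪C| = 58+51+45-22-22-19+6 = 97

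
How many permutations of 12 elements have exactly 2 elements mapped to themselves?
Choose the 2 fixed points C(12,2) = 66, derange the rest: !10 = Σ_{j=0}^{10} (-1)^j·10!/j! = 3628800 - 3628800 + 1814400 - 604800 + 151200 - 30240 + 5040 - 720 + 90 - 10 + 1 = 1334961. Product = 66 × 1334961 = 88107426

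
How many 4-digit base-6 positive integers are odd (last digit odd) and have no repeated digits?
Last∈{1,3,5}. Last=0: 0. Last nonzero: 3×4×P(4,2) = 144. Total = 144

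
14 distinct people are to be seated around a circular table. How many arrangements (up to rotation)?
Circular: fix one position, arrange the rest. (14-1)! = 6227020800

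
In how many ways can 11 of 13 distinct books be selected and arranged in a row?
P(13,11) = 13!/(13-11)! = 3113510400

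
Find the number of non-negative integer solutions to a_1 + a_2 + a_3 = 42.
C(42+3-1, 3-1) = C(44, 2) = 946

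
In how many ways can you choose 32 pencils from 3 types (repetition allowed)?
C(32+3-1, 3-1) = C(34, 2) = 561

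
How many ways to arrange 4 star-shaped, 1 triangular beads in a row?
5! / (4! × 1!) = 5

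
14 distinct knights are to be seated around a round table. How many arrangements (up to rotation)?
Circular: fix one position, arrange the rest. (14-1)! = 6227020800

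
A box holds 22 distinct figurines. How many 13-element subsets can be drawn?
C(22,13) = 22!/(13!×9!) = 497420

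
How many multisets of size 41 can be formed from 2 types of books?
C(41+2-1, 2-1) = C(42, 1) = 42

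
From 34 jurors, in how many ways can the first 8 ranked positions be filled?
P(34,8) = 34!/(34-8)! = 732058145280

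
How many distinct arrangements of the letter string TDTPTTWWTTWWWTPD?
16! / (2! × 7! × 2! × 5!) = 8648640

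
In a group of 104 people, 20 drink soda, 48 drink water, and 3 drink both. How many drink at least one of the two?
|A∪B| = |A| + |B| - |A∩B| = 20 + 48 - 3 = 65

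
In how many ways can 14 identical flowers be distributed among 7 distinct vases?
C(14+7-1, 7-1) = C(20, 6) = 38760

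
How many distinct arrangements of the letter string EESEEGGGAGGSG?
13! / (6! × 2! × 4! × 1!) = 180180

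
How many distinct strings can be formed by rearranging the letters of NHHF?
4! / (2! × 1! × 1!) = 12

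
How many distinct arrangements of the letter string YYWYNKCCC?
9! / (1! × 3! × 3! × 1! × 1!) = 10080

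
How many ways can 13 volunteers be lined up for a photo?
13! = 6227020800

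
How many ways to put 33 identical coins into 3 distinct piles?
C(33+3-1, 3-1) = C(35, 2) = 595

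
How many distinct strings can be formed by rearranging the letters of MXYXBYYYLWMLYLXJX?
17! / (1! × 5! × 2! × 1! × 4! × 1! × 3!) = 10291881600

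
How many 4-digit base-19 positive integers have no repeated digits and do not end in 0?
Last digit: 18 nonzero choices. First digit: 17 (nonzero, ≠last). Middle 2: P(17,2) = 272. Total = 83232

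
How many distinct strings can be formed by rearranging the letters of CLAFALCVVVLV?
12! / (3! × 4! × 1! × 2! × 2!) = 831600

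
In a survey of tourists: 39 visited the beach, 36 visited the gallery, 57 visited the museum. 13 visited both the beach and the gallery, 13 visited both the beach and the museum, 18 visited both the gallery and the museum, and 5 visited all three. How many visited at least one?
|A∪B∪C| = 39+36+57-13-13-18+5 = 93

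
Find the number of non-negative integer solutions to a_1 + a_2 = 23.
C(23+2-1, 2-1) = C(24, 1) = 24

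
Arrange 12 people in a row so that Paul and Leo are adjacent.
Treat as block: (12-1)! × 2! = 39916800 × 2 = 79833600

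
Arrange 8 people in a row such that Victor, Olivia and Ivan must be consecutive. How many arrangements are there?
Treat the 3 as one block: (8-3+1)! × 3! = 720 × 6 = 4320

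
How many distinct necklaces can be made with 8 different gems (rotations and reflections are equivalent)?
(8-1)!/2 = 5040/2 = 2520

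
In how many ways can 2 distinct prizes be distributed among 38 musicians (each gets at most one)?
P(38,2) = 38!/(38-2)! = 1406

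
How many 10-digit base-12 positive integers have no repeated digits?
First digit: 11 choices (nonzero). Then descending: 11 × 11 × 10 × 9 × 8 × 7 × 6 × 5 × 4 × 3 = 219542400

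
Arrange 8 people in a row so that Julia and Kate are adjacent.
Treat as block: (8-1)! × 2! = 5040 × 2 = 10080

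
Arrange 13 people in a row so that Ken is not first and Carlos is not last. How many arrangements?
By inclusion-exclusion: 13! - 2×(13-1)! + (13-2)! = 6227020800 - 958003200 + 39916800 = 5308934400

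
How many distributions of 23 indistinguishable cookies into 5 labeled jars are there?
C(23+5-1, 5-1) = C(27, 4) = 17550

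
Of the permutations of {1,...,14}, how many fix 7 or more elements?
Exactly j fixed points: C(14,j)·!(14-j); sum over j ≥ 7 (derangement numbers via !m = (m-1)·(!(m-1) + !(m-2)): !0..!7 = 1, 0, 1, 2, 9, 44, 265, 1854). Σ_{j=7}^{14} C(14,j)·!(14-j) = C(14,7)·!7 + C(14,8)·!6 + C(14,9)·!5 + C(14,10)·!4 + C(14,11)·!3 + C(14,12)·!2 + C(14,13)·!1 + C(14,14)·!0 = 3432·1854 + 3003·265 + 2002·44 + 1001·9 + 364·2 + 91·1 + 14·0 + 1·1 = 7256640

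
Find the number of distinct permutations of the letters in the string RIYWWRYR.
8! / (3! × 1! × 2! × 2!) = 1680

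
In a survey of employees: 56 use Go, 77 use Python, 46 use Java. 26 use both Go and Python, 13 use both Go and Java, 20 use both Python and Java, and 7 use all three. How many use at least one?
|A∪B∪C| = 56+77+46-26-13-20+7 = 127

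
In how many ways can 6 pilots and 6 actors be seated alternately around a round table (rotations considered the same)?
Fix one of the pilots: (6-1)! ways for the remaining pilots, × 6! ways for the actors = 120 × 720 = 86400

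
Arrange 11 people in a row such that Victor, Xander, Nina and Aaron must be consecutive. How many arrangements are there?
Treat the 4 as one block: (11-4+1)! × 4! = 40320 × 24 = 967680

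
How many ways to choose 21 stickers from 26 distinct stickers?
C(26,21) = 26!/(21!×5!) = 65780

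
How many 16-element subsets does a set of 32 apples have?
C(32,16) = 32!/(16!×16!) = 601080390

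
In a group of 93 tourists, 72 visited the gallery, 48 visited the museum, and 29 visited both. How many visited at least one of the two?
|A∪B| = |A| + |B| - |A∩B| = 72 + 48 - 29 = 91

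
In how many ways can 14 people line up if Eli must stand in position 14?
Fix one position: (14-1)! = 6227020800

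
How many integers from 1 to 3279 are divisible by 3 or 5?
⌊3279/3⌋ + ⌊3279/5⌋ - ⌊3279/15⌋ = 1093 + 655 - 218 = 1530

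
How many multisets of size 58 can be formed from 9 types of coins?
C(58+9-1, 9-1) = C(66, 8) = 5743572120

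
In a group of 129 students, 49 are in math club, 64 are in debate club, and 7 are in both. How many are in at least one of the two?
|A∪B| = |A| + |B| - |A∩B| = 49 + 64 - 7 = 106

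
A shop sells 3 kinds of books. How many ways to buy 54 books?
C(54+3-1, 3-1) = C(56, 2) = 1540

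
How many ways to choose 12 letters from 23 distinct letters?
C(23,12) = 23!/(12!×11!) = 1352078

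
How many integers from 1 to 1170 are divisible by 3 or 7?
⌊1170/3⌋ + ⌊1170/7⌋ - ⌊1170/21⌋ = 390 + 167 - 55 = 502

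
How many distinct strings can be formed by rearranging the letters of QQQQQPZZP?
9! / (2! × 5! × 2!) = 756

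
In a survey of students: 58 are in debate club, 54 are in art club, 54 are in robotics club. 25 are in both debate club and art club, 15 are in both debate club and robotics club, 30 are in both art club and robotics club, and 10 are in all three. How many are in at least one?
|A∪B∪C| = 58+54+54-25-15-30+10 = 106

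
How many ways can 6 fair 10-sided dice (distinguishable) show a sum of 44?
Coefficient of x^44 in (x + x² + ... + x^10)^6. By inclusion-exclusion on dice exceeding 10: Σ_j (-1)^j C(6,j)·C(44-1-10j, 5) = C(6,0)·C(43,5) - C(6,1)·C(33,5) + C(6,2)·C(23,5) - C(6,3)·C(13,5) = 1·962598 - 6·237336 + 15·33649 - 20·1287 = 17577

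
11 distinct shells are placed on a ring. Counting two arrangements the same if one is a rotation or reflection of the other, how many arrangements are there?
(11-1)!/2 = 3628800/2 = 1814400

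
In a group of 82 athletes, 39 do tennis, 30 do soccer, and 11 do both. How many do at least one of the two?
|A∪B| = |A| + |B| - |A∩B| = 39 + 30 - 11 = 58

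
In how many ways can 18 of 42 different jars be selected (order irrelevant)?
C(42,18) = 42!/(18!×24!) = 353697121050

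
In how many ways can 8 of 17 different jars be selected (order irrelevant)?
C(17,8) = 17!/(8!×9!) = 24310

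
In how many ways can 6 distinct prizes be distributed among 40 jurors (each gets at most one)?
P(40,6) = 40!/(40-6)! = 2763633600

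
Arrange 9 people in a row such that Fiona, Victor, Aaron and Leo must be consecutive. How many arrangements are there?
Treat the 4 as one block: (9-4+1)! × 4! = 720 × 24 = 17280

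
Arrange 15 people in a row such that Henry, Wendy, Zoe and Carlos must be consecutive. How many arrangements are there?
Treat the 4 as one block: (15-4+1)! × 4! = 479001600 × 24 = 11496038400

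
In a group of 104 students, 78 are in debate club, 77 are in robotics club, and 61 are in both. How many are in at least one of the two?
|A∪B| = |A| + |B| - |A∩B| = 78 + 77 - 61 = 94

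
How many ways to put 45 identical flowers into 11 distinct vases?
C(45+11-1, 11-1) = C(55, 10) = 29248649430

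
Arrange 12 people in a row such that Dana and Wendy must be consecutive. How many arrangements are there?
Treat the 2 as one block: (12-2+1)! × 2! = 39916800 × 2 = 79833600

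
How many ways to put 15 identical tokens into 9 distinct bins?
C(15+9-1, 9-1) = C(23, 8) = 490314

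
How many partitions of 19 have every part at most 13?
Let r_j(i) = number of partitions of i into parts ≤ j, for i = 0..19. r_1(i) = 1 for all i; r_j(i) = r_{j-1}(i) + r_j(i-j). Rows j = 2..13: ≤2: 1 1 2 2 3 3 4 4 5 5 6 6 7 7 8 8 9 9 10 10; ≤3: 1 1 2 3 4 5 7 8 10 12 14 16 19 21 24 27 30 33 37 40; ≤4: 1 1 2 3 5 6 9 11 15 18 23 27 34 39 47 54 64 72 84 94; ≤5: 1 1 2 3 5 7 10 13 18 23 30 37 47 57 70 84 101 119 141 164; ≤6: 1 1 2 3 5 7 11 14 20 26 35 44 58 71 90 110 136 163 199 235; ≤7: 1 1 2 3 5 7 11 15 21 28 38 49 65 82 105 131 164 201 248 300; ≤8: 1 1 2 3 5 7 11 15 22 29 40 52 70 89 116 146 186 230 288 352; ≤9: 1 1 2 3 5 7 11 15 22 30 41 54 73 94 123 157 201 252 318 393; ≤10: 1 1 2 3 5 7 11 15 22 30 42 55 75 97 128 164 212 267 340 423; ≤11: 1 1 2 3 5 7 11 15 22 30 42 56 76 99 131 169 219 278 355 445; ≤12: 1 1 2 3 5 7 11 15 22 30 42 56 77 100 133 172 224 285 366 460; ≤13: 1 1 2 3 5 7 11 15 22 30 42 56 77 101 134 174 227 290 373 471. r_13(19) = 471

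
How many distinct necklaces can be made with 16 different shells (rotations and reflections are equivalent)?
(16-1)!/2 = 1307674368000/2 = 653837184000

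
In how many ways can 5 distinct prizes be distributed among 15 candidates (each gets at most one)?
P(15,5) = 15!/(15-5)! = 360360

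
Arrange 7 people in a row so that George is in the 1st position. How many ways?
Fix one position: (7-1)! = 720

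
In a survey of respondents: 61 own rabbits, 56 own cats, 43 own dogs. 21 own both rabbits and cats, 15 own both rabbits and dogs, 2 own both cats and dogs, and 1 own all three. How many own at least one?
|A∪B∪C| = 61+56+43-21-15-2+1 = 123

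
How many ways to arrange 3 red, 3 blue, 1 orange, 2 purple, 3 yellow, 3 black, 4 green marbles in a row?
19! / (3! × 3! × 1! × 2! × 3! × 3! × 4!) = 1955457504000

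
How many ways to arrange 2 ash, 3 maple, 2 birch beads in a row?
7! / (2! × 3! × 2!) = 210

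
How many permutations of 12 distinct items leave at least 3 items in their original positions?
Exactly j fixed points: C(12,j)·!(12-j); sum over j ≥ 3 (derangement numbers via !m = (m-1)·(!(m-1) + !(m-2)): !0..!9 = 1, 0, 1, 2, 9, 44, 265, 1854, 14833, 133496). Σ_{j=3}^{12} C(12,j)·!(12-j) = C(12,3)·!9 + C(12,4)·!8 + C(12,5)·!7 + C(12,6)·!6 + C(12,7)·!5 + C(12,8)·!4 + C(12,9)·!3 + C(12,10)·!2 + C(12,11)·!1 + C(12,12)·!0 = 220·133496 + 495·14833 + 792·1854 + 924·265 + 792·44 + 495·9 + 220·2 + 66·1 + 12·0 + 1·1 = 38464493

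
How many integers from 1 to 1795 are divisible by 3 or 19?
⌊1795/3⌋ + ⌊1795/19⌋ - ⌊1795/57⌋ = 598 + 94 - 31 = 661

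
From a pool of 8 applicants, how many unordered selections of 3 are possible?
C(8,3) = 8!/(3!×5!) = 56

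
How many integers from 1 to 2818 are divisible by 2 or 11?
⌊2818/2⌋ + ⌊2818/11⌋ - ⌊2818/22⌋ = 1409 + 256 - 128 = 1537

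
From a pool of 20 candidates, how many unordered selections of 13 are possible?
C(20,13) = 20!/(13!×7!) = 77520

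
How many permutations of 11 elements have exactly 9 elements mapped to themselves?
Choose the 9 fixed points C(11,9) = 55, derange the rest: !2 = Σ_{j=0}^{2} (-1)^j·2!/j! = 2 - 2 + 1 = 1. Product = 55 × 1 = 55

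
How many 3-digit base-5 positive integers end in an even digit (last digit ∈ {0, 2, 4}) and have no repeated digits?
Last∈{0,2,4}. Last=0: 12. Last nonzero: 2×3×P(3,1) = 18. Total = 30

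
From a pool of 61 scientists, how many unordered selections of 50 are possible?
C(61,50) = 61!/(50!×11!) = 418094152866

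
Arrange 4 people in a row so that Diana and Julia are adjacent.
Treat as block: (4-1)! × 2! = 6 × 2 = 12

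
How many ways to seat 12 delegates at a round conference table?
Circular: fix one position, arrange the rest. (12-1)! = 39916800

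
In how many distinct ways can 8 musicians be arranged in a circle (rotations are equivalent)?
Circular: fix one position, arrange the rest. (8-1)! = 5040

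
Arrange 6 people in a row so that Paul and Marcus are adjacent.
Treat as block: (6-1)! × 2! = 120 × 2 = 240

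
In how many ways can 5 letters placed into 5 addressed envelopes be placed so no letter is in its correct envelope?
!5 = Σ_{j=0}^{5} (-1)^j·5!/j! = 120 - 120 + 60 - 20 + 5 - 1 = 44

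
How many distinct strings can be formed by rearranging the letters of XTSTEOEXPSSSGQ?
14! / (4! × 2! × 1! × 2! × 2! × 1! × 1! × 1!) = 454053600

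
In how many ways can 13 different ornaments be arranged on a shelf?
13! = 6227020800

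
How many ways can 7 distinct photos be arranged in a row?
7! = 5040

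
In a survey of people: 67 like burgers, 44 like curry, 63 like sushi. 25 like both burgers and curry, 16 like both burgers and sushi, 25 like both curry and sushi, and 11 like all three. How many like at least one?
|A∪B∪C| = 67+44+63-25-16-25+11 = 119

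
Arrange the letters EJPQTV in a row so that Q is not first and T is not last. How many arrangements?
By inclusion-exclusion: 6! - 2×(6-1)! + (6-2)! = 720 - 240 + 24 = 504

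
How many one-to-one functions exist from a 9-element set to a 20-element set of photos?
P(20,9) = 20!/(20-9)! = 60949324800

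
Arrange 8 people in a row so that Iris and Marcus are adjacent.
Treat as block: (8-1)! × 2! = 5040 × 2 = 10080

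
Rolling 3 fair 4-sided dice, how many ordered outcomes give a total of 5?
Coefficient of x^5 in (x + x² + ... + x^4)^3. By inclusion-exclusion on dice exceeding 4: Σ_j (-1)^j C(3,j)·C(5-1-4j, 2) = C(3,0)·C(4,2) = 1·6 = 6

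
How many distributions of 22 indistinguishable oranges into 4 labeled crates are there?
C(22+4-1, 4-1) = C(25, 3) = 2300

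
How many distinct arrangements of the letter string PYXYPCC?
7! / (2! × 2! × 1! × 2!) = 630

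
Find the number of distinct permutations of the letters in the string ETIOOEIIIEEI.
12! / (4! × 2! × 5! × 1!) = 83160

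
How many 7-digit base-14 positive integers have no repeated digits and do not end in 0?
Last digit: 13 nonzero choices. First digit: 12 (nonzero, ≠last). Middle 5: P(12,5) = 95040. Total = 14826240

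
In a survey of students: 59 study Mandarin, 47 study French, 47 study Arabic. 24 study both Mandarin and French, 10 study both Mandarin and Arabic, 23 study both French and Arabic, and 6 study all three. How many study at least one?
|A∪B∪C| = 59+47+47-24-10-23+6 = 102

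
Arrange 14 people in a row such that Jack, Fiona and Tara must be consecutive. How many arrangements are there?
Treat the 3 as one block: (14-3+1)! × 3! = 479001600 × 6 = 2874009600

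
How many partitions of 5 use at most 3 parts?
By conjugation, equals partitions of 5 into parts ≤ 3. Let r_j(i) = number of partitions of i into parts ≤ j, for i = 0..5. r_1(i) = 1 for all i; r_j(i) = r_{j-1}(i) + r_j(i-j). Rows j = 2..3: ≤2: 1 1 2 2 3 3; ≤3: 1 1 2 3 4 5. r_3(5) = 5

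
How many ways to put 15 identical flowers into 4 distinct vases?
C(15+4-1, 4-1) = C(18, 3) = 816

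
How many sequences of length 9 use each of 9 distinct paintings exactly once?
9! = 362880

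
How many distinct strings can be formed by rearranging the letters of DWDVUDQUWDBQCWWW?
16! / (5! × 2! × 1! × 1! × 4! × 2! × 1!) = 1816214400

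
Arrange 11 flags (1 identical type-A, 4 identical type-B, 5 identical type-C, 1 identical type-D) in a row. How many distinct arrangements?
11! / (1! × 4! × 5! × 1!) = 13860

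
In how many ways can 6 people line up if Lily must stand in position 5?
Fix one position: (6-1)! = 120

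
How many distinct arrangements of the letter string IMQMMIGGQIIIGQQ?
15! / (3! × 3! × 5! × 4!) = 12612600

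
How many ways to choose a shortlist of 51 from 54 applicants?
C(54,51) = 54!/(51!×3!) = 24804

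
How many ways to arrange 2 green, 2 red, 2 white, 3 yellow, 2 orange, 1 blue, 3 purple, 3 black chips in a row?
18! / (2! × 2! × 2! × 3! × 2! × 1! × 3! × 3!) = 1852538688000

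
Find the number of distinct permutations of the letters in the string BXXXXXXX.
8! / (7! × 1!) = 8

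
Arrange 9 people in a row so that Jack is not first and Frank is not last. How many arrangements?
By inclusion-exclusion: 9! - 2×(9-1)! + (9-2)! = 362880 - 80640 + 5040 = 287280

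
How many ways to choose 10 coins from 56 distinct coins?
C(56,10) = 56!/(10!×46!) = 35607051480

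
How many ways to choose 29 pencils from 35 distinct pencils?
C(35,29) = 35!/(29!×6!) = 1623160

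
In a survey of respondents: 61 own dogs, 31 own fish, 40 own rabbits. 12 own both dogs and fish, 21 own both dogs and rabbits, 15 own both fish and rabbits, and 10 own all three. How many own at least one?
|A∪B∪C| = 61+31+40-12-21-15+10 = 94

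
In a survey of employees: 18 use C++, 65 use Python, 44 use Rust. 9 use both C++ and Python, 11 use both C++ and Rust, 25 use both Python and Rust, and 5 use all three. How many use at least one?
|A∪B∪C| = 18+65+44-9-11-25+5 = 87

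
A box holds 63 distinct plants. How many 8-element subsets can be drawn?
C(63,8) = 63!/(8!×55!) = 3872894697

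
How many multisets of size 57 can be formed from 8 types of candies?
C(57+8-1, 8-1) = C(64, 7) = 621216192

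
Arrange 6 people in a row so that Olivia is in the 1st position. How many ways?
Fix one position: (6-1)! = 120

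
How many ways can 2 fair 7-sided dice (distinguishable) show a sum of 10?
Coefficient of x^10 in (x + x² + ... + x^7)^2. By inclusion-exclusion on dice exceeding 7: Σ_j (-1)^j C(2,j)·C(10-1-7j, 1) = C(2,0)·C(9,1) - C(2,1)·C(2,1) = 1·9 - 2·2 = 5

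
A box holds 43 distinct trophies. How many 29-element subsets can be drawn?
C(43,29) = 43!/(29!×14!) = 78378960360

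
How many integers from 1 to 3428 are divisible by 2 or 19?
⌊3428/2⌋ + ⌊3428/19⌋ - ⌊3428/38⌋ = 1714 + 180 - 90 = 1804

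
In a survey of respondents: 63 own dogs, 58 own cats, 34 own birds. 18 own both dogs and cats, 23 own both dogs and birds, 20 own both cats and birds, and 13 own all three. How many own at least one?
|A∪B∪C| = 63+58+34-18-23-20+13 = 107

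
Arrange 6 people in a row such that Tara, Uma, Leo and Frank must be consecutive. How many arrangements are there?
Treat the 4 as one block: (6-4+1)! × 4! = 6 × 24 = 144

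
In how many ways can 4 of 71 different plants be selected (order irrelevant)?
C(71,4) = 71!/(4!×67!) = 971635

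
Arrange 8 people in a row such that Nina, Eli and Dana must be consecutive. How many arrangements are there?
Treat the 3 as one block: (8-3+1)! × 3! = 720 × 6 = 4320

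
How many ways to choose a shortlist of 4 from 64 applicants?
C(64,4) = 64!/(4!×60!) = 635376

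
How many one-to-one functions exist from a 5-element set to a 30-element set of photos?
P(30,5) = 30!/(30-5)! = 17100720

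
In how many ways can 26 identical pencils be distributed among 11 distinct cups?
C(26+11-1, 11-1) = C(36, 10) = 254186856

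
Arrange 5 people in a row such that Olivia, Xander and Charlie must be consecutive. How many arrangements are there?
Treat the 3 as one block: (5-3+1)! × 3! = 6 × 6 = 36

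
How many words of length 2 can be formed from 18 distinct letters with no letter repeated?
P(18,2) = 18!/(18-2)! = 306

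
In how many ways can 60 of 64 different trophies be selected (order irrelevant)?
C(64,60) = 64!/(60!×4!) = 635376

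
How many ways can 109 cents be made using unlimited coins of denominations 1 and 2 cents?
Coefficient of x^109 in 1/(1-x^1) · 1/(1-x^2). Use j coins of 2 for j = 0..⌊109/2⌋ = 54, the rest in 1s: 54 + 1 = 55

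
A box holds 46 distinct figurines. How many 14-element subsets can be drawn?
C(46,14) = 46!/(14!×32!) = 239877544005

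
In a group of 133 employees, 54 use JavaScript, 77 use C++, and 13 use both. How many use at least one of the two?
|A∪B| = |A| + |B| - |A∩B| = 54 + 77 - 13 = 118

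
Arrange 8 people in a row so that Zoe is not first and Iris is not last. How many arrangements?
By inclusion-exclusion: 8! - 2×(8-1)! + (8-2)! = 40320 - 10080 + 720 = 30960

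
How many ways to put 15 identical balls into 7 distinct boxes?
C(15+7-1, 7-1) = C(21, 6) = 54264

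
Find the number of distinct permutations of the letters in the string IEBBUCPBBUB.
11! / (2! × 1! × 1! × 1! × 1! × 5!) = 166320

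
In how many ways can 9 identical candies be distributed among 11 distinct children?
C(9+11-1, 11-1) = C(19, 10) = 92378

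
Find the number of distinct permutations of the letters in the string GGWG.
4! / (1! × 3!) = 4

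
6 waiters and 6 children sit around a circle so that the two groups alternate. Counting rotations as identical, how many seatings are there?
Fix one of the waiters: (6-1)! ways for the remaining waiters, × 6! ways for the children = 120 × 720 = 86400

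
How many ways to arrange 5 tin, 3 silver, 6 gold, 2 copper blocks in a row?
16! / (5! × 3! × 6! × 2!) = 20180160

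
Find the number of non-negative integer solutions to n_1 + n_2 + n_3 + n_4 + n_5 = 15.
C(15+5-1, 5-1) = C(19, 4) = 3876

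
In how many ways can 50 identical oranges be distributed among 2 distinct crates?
C(50+2-1, 2-1) = C(51, 1) = 51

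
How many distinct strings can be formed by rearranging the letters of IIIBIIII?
8! / (1! × 7!) = 8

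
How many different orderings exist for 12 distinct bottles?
12! = 479001600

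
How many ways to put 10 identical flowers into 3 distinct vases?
C(10+3-1, 3-1) = C(12, 2) = 66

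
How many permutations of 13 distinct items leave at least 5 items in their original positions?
Exactly j fixed points: C(13,j)·!(13-j); sum over j ≥ 5 (derangement numbers via !m = (m-1)·(!(m-1) + !(m-2)): !0..!8 = 1, 0, 1, 2, 9, 44, 265, 1854, 14833). Σ_{j=5}^{13} C(13,j)·!(13-j) = C(13,5)·!8 + C(13,6)·!7 + C(13,7)·!6 + C(13,8)·!5 + C(13,9)·!4 + C(13,10)·!3 + C(13,11)·!2 + C(13,12)·!1 + C(13,13)·!0 = 1287·14833 + 1716·1854 + 1716·265 + 1287·44 + 715·9 + 286·2 + 78·1 + 13·0 + 1·1 = 22789989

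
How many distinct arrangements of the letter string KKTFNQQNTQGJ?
12! / (2! × 3! × 1! × 2! × 1! × 1! × 2!) = 9979200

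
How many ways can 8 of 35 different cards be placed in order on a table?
P(35,8) = 35!/(35-8)! = 948964262400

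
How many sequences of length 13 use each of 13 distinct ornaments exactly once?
13! = 6227020800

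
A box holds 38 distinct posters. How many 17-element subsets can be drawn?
C(38,17) = 38!/(17!×21!) = 28781143380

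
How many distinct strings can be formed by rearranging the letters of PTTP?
4! / (2! × 2!) = 6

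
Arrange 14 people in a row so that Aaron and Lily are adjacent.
Treat as block: (14-1)! × 2! = 6227020800 × 2 = 12454041600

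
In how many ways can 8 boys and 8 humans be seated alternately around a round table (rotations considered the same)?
Fix one of the boys: (8-1)! ways for the remaining boys, × 8! ways for the humans = 5040 × 40320 = 203212800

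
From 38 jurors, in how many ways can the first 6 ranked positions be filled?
P(38,6) = 38!/(38-6)! = 1987690320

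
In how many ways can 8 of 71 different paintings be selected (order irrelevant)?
C(71,8) = 71!/(8!×63!) = 10639125640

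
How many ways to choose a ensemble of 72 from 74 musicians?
C(74,72) = 74!/(72!×2!) = 2701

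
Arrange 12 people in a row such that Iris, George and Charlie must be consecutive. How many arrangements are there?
Treat the 3 as one block: (12-3+1)! × 3! = 3628800 × 6 = 21772800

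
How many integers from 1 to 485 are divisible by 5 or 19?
⌊485/5⌋ + ⌊485/19⌋ - ⌊485/95⌋ = 97 + 25 - 5 = 117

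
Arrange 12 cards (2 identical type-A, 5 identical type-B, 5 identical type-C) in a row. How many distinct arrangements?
12! / (2! × 5! × 5!) = 16632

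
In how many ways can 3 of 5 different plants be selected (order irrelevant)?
C(5,3) = 5!/(3!×2!) = 10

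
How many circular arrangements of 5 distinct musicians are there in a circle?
Circular: fix one position, arrange the rest. (5-1)! = 24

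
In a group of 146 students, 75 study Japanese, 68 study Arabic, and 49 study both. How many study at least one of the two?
|A∪B| = |A| + |B| - |A∩B| = 75 + 68 - 49 = 94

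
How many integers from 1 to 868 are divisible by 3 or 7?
⌊868/3⌋ + ⌊868/7⌋ - ⌊868/21⌋ = 289 + 124 - 41 = 372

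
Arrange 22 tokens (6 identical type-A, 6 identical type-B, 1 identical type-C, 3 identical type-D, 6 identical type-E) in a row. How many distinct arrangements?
22! / (6! × 6! × 1! × 3! × 6!) = 501900759360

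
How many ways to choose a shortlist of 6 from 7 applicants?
C(7,6) = 7!/(6!×1!) = 7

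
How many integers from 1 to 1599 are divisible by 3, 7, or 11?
⌊1599/3⌋+⌊1599/7⌋+⌊1599/11⌋ - ⌊1599/21⌋-⌊1599/33⌋-⌊1599/77⌋ + ⌊1599/231⌋ = 533+228+145 - 76-48-20 + 6 = 768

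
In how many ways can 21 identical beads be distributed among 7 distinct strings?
C(21+7-1, 7-1) = C(27, 6) = 296010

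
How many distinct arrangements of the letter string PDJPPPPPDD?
10! / (6! × 3! × 1!) = 840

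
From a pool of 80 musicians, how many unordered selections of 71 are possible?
C(80,71) = 80!/(71!×9!) = 231900297200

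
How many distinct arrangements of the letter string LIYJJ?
5! / (2! × 1! × 1! × 1!) = 60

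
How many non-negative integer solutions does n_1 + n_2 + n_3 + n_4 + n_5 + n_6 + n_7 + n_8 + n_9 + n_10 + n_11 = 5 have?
C(5+11-1, 11-1) = C(15, 10) = 3003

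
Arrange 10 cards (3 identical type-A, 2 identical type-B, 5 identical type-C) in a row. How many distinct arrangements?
10! / (3! × 2! × 5!) = 2520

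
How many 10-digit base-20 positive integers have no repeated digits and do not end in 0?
Last digit: 19 nonzero choices. First digit: 18 (nonzero, ≠last). Middle 8: P(18,8) = 1764322560. Total = 603398315520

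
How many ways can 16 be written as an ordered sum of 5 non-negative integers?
C(16+5-1, 5-1) = C(20, 4) = 4845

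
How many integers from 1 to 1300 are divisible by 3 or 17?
⌊1300/3⌋ + ⌊1300/17⌋ - ⌊1300/51⌋ = 433 + 76 - 25 = 484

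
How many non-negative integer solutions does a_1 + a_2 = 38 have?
C(38+2-1, 2-1) = C(39, 1) = 39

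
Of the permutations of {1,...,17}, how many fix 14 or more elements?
Exactly j fixed points: C(17,j)·!(17-j); sum over j ≥ 14 (derangement numbers via !m = (m-1)·(!(m-1) + !(m-2)): !0..!3 = 1, 0, 1, 2). Σ_{j=14}^{17} C(17,j)·!(17-j) = C(17,14)·!3 + C(17,15)·!2 + C(17,16)·!1 + C(17,17)·!0 = 680·2 + 136·1 + 17·0 + 1·1 = 1497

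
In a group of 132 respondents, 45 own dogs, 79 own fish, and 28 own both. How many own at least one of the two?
|A∪B| = |A| + |B| - |A∩B| = 45 + 79 - 28 = 96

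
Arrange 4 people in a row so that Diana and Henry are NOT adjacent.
Total - adjacent = 4! - (4-1)!×2 = 24 - 12 = 12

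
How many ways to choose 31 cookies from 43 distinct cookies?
C(43,31) = 43!/(31!×12!) = 15338678264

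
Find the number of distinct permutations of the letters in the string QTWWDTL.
7! / (1! × 2! × 1! × 1! × 2!) = 1260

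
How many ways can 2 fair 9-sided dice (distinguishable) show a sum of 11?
Coefficient of x^11 in (x + x² + ... + x^9)^2. By inclusion-exclusion on dice exceeding 9: Σ_j (-1)^j C(2,j)·C(11-1-9j, 1) = C(2,0)·C(10,1) - C(2,1)·C(1,1) = 1·10 - 2·1 = 8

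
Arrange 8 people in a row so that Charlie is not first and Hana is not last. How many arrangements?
By inclusion-exclusion: 8! - 2×(8-1)! + (8-2)! = 40320 - 10080 + 720 = 30960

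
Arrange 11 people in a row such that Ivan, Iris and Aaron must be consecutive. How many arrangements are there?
Treat the 3 as one block: (11-3+1)! × 3! = 362880 × 6 = 2177280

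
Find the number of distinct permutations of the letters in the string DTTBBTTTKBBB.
12! / (1! × 5! × 1! × 5!) = 33264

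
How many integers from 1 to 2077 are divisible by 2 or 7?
⌊2077/2⌋ + ⌊2077/7⌋ - ⌊2077/14⌋ = 1038 + 296 - 148 = 1186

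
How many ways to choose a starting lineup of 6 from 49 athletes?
C(49,6) = 49!/(6!×43!) = 13983816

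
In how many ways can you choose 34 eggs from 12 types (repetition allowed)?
C(34+12-1, 12-1) = C(45, 11) = 10150595910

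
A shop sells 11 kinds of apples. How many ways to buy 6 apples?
C(6+11-1, 11-1) = C(16, 10) = 8008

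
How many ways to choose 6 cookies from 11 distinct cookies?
C(11,6) = 11!/(6!×5!) = 462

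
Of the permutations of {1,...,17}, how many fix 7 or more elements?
Exactly j fixed points: C(17,j)·!(17-j); sum over j ≥ 7 (derangement numbers via !m = (m-1)·(!(m-1) + !(m-2)): !0..!10 = 1, 0, 1, 2, 9, 44, 265, 1854, 14833, 133496, 1334961). Σ_{j=7}^{17} C(17,j)·!(17-j) = C(17,7)·!10 + C(17,8)·!9 + C(17,9)·!8 + C(17,10)·!7 + C(17,11)·!6 + C(17,12)·!5 + C(17,13)·!4 + C(17,14)·!3 + C(17,15)·!2 + C(17,16)·!1 + C(17,17)·!0 = 19448·1334961 + 24310·133496 + 24310·14833 + 19448·1854 + 12376·265 + 6188·44 + 2380·9 + 680·2 + 136·1 + 17·0 + 1·1 = 29607830939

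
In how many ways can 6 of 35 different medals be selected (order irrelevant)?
C(35,6) = 35!/(6!×29!) = 1623160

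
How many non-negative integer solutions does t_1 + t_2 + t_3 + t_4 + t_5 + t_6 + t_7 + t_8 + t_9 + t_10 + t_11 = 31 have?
C(31+11-1, 11-1) = C(41, 10) = 1121099408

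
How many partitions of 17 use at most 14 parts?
By conjugation, equals partitions of 17 into parts ≤ 14. Let r_j(i) = number of partitions of i into parts ≤ j, for i = 0..17. r_1(i) = 1 for all i; r_j(i) = r_{j-1}(i) + r_j(i-j). Rows j = 2..14: ≤2: 1 1 2 2 3 3 4 4 5 5 6 6 7 7 8 8 9 9; ≤3: 1 1 2 3 4 5 7 8 10 12 14 16 19 21 24 27 30 33; ≤4: 1 1 2 3 5 6 9 11 15 18 23 27 34 39 47 54 64 72; ≤5: 1 1 2 3 5 7 10 13 18 23 30 37 47 57 70 84 101 119; ≤6: 1 1 2 3 5 7 11 14 20 26 35 44 58 71 90 110 136 163; ≤7: 1 1 2 3 5 7 11 15 21 28 38 49 65 82 105 131 164 201; ≤8: 1 1 2 3 5 7 11 15 22 29 40 52 70 89 116 146 186 230; ≤9: 1 1 2 3 5 7 11 15 22 30 41 54 73 94 123 157 201 252; ≤10: 1 1 2 3 5 7 11 15 22 30 42 55 75 97 128 164 212 267; ≤11: 1 1 2 3 5 7 11 15 22 30 42 56 76 99 131 169 219 278; ≤12: 1 1 2 3 5 7 11 15 22 30 42 56 77 100 133 172 224 285; ≤13: 1 1 2 3 5 7 11 15 22 30 42 56 77 101 134 174 227 290; ≤14: 1 1 2 3 5 7 11 15 22 30 42 56 77 101 135 175 229 293. r_14(17) = 293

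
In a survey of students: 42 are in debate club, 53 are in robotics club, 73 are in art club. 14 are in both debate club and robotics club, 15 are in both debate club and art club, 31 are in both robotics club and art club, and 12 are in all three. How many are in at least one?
|A∪B∪C| = 42+53+73-14-15-31+12 = 120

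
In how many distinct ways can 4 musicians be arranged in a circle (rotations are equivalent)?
Circular: fix one position, arrange the rest. (4-1)! = 6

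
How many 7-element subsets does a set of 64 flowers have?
C(64,7) = 64!/(7!×57!) = 621216192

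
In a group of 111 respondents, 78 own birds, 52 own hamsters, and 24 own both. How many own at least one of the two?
|A∪B| = |A| + |B| - |A∩B| = 78 + 52 - 24 = 106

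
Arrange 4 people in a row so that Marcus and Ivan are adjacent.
Treat as block: (4-1)! × 2! = 6 × 2 = 12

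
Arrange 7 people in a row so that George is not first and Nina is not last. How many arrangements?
By inclusion-exclusion: 7! - 2×(7-1)! + (7-2)! = 5040 - 1440 + 120 = 3720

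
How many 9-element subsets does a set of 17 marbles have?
C(17,9) = 17!/(9!×8!) = 24310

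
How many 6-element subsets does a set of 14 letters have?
C(14,6) = 14!/(6!×8!) = 3003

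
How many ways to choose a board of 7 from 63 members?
C(63,7) = 63!/(7!×56!) = 553270671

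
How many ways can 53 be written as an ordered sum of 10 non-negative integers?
C(53+10-1, 10-1) = C(62, 9) = 20286591270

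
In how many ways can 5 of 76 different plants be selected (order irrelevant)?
C(76,5) = 76!/(5!×71!) = 18474840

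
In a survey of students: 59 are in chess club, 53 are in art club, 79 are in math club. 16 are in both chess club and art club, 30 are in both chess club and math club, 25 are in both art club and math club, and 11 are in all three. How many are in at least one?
|A∪B∪C| = 59+53+79-16-30-25+11 = 131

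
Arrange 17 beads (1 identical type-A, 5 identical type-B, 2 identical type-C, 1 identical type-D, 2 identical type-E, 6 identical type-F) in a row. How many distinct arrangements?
17! / (1! × 5! × 2! × 1! × 2! × 6!) = 1029188160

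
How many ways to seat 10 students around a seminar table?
Circular: fix one position, arrange the rest. (10-1)! = 362880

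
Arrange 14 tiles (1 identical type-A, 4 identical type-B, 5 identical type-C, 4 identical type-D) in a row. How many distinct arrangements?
14! / (1! × 4! × 5! × 4!) = 1261260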